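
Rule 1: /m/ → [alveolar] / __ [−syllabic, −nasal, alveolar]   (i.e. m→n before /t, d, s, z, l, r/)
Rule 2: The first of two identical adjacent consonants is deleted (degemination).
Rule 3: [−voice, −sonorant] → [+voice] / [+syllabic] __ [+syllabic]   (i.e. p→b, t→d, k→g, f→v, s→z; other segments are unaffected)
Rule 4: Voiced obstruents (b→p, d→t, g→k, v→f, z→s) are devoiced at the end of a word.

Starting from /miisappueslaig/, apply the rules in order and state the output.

Rule 1 (nasal place assimilation): no segment meets the environment; /miisappueslaig/ is unchanged.
Rule 2 (degemination): /pp/ is a geminate; the first /p/ deletes. /miisappueslaig/ → miisapueslaig.
Rule 3 (intervocalic voicing): /s/ is a voiceless obstruent between vowels /i/ and /a/, so it voices to [z]. /p/ is a voiceless obstruent between vowels /a/ and /u/, so it voices to [b]. /miisapueslaig/ → miizabueslaig.
Rule 4 (final devoicing): /g/ is a voiced obstruent in word-final position, so it devoices to [k]. /miizabueslaig/ → miizabueslaik.

miizabueslaik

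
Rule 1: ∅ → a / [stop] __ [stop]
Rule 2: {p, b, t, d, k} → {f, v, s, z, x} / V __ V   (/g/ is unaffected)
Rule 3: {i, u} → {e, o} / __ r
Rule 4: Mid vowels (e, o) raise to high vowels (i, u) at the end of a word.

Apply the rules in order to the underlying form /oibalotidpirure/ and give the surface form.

oivalosizaferori

Rule 1 (stop-cluster a-epenthesis): /d/ and /p/ form a stop–stop cluster, so [a] is inserted between them. /oibalotidpirure/ → oibalotidapirure.
Rule 2 (intervocalic spirantization): /b/ is a stop between vowels /i/ and /a/, so it spirantizes to the fricative [v]. /t/ is a stop between vowels /o/ and /i/, so it spirantizes to the fricative [s]. /d/ is a stop between vowels /i/ and /a/, so it spirantizes to the fricative [z]. /p/ is a stop between vowels /a/ and /i/, so it spirantizes to the fricative [f]. /oibalotidapirure/ → oivalosizafirure.
Rule 3 (pre-rhotic lowering): /i/ is a high vowel immediately before /r/, so it lowers to [e]. /u/ is a high vowel immediately before /r/, so it lowers to [o]. /oivalosizafirure/ → oivalosizaferore.
Rule 4 (final vowel raising): /e/ is a mid vowel in word-final position, so it raises to [i]. /oivalosizaferore/ → oivalosizaferori.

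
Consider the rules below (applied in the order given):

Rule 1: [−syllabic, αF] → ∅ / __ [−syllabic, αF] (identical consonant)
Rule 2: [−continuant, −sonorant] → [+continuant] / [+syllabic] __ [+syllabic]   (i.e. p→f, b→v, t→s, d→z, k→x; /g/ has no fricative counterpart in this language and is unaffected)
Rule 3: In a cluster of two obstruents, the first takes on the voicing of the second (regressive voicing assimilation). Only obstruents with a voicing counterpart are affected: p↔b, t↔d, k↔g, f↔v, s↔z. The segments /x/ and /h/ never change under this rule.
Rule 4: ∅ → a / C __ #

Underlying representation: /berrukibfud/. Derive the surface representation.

Rule 1 (degemination): /rr/ is a geminate; the first /r/ deletes. /berrukibfud/ → berukibfud.
Rule 2 (intervocalic spirantization): /k/ is a stop between vowels /u/ and /i/, so it spirantizes to the fricative [x]. /berukibfud/ → beruxibfud.
Rule 3 (regressive voicing assimilation): /b/ precedes the voiceless obstruent /f/, so it devoices to [p] by assimilation. /beruxibfud/ → beruxipfud.
Rule 4 (final a-epenthesis): the form ends in the consonant /d/, so [a] is inserted word-finally. /beruxipfud/ → beruxipfuda.

beruxipfuda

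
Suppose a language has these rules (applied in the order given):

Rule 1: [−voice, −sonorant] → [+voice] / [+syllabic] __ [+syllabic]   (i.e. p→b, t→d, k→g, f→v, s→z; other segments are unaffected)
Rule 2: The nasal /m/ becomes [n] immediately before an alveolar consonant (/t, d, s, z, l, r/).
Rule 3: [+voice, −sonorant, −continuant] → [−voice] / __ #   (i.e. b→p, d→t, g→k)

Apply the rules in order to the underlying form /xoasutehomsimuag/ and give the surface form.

Rule 1 (intervocalic voicing): /s/ is a voiceless obstruent between vowels /a/ and /u/, so it voices to [z]. /t/ is a voiceless obstruent between vowels /u/ and /e/, so it voices to [d]. /xoasutehomsimuag/ → xoazudehomsimuag.
Rule 2 (nasal place assimilation): /m/ precedes the alveolar consonant /s/, so it assimilates in place to [n]. /xoazudehomsimuag/ → xoazudehonsimuag.
Rule 3 (final devoicing): /g/ is a voiced stop in word-final position, so it devoices to [k]. /xoazudehonsimuag/ → xoazudehonsimuak.

xoazudehonsimuak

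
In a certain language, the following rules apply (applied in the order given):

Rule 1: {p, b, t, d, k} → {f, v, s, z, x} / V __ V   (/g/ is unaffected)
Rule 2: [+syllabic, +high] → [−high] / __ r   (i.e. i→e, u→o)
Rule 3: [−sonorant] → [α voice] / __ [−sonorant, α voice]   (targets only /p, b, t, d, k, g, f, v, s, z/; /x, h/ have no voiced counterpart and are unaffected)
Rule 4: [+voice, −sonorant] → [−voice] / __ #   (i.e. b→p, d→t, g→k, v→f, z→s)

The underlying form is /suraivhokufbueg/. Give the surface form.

soraifhoxuvbuek

Rule 1 (intervocalic spirantization): /k/ is a stop between vowels /o/ and /u/, so it spirantizes to the fricative [x]. /suraivhokufbueg/ → suraivhoxufbueg.
Rule 2 (pre-rhotic lowering): /u/ is a high vowel immediately before /r/, so it lowers to [o]. /suraivhoxufbueg/ → soraivhoxufbueg.
Rule 3 (regressive voicing assimilation): /v/ precedes the voiceless obstruent /h/, so it devoices to [f] by assimilation. /f/ precedes the voiced obstruent /b/, so it voices to [v] by assimilation. /soraivhoxufbueg/ → soraifhoxuvbueg.
Rule 4 (final devoicing): /g/ is a voiced obstruent in word-final position, so it devoices to [k]. /soraifhoxuvbueg/ → soraifhoxuvbuek.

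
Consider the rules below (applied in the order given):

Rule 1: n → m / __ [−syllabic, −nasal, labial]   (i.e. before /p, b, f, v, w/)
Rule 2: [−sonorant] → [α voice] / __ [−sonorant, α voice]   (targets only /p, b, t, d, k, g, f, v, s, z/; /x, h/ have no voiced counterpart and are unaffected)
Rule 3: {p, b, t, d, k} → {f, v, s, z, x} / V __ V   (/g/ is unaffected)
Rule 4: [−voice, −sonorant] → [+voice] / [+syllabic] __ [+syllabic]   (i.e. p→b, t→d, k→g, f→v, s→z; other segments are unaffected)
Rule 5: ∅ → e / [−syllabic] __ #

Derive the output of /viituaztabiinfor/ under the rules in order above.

viizuastaviimfore

Rule 1 (nasal place assimilation): /n/ precedes the labial consonant /f/, so it assimilates in place to [m]. /viituaztabiinfor/ → viituaztabiimfor.
Rule 2 (regressive voicing assimilation): /z/ precedes the voiceless obstruent /t/, so it devoices to [s] by assimilation. /viituaztabiimfor/ → viituastabiimfor.
Rule 3 (intervocalic spirantization): /t/ is a stop between vowels /i/ and /u/, so it spirantizes to the fricative [s]. /b/ is a stop between vowels /a/ and /i/, so it spirantizes to the fricative [v]. /viituastabiimfor/ → viisuastaviimfor.
Rule 4 (intervocalic voicing): /s/ is a voiceless obstruent between vowels /i/ and /u/, so it voices to [z]. /viisuastaviimfor/ → viizuastaviimfor.
Rule 5 (final e-epenthesis): the form ends in the consonant /r/, so [e] is inserted word-finally. /viizuastaviimfor/ → viizuastaviimfore.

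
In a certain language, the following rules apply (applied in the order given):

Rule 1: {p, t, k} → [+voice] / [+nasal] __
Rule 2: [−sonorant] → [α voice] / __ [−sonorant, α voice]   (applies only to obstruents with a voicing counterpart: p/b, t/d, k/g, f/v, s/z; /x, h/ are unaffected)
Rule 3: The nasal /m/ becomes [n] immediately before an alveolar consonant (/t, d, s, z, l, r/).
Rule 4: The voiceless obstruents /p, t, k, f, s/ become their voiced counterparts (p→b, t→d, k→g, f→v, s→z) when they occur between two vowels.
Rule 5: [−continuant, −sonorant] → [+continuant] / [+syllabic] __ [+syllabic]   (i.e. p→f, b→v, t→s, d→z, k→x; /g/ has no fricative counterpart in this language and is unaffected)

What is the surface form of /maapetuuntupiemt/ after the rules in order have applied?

Rule 1 (post-nasal voicing): /t/ is a voiceless stop immediately after the nasal /n/, so it voices to [d]. /t/ is a voiceless stop immediately after the nasal /m/, so it voices to [d]. /maapetuuntupiemt/ → maapetuundupiemd.
Rule 2 (regressive voicing assimilation): no segment meets the environment; /maapetuundupiemd/ is unchanged.
Rule 3 (nasal place assimilation): /m/ precedes the alveolar consonant /d/, so it assimilates in place to [n]. /maapetuundupiemd/ → maapetuundupiend.
Rule 4 (intervocalic voicing): /p/ is a voiceless obstruent between vowels /a/ and /e/, so it voices to [b]. /t/ is a voiceless obstruent between vowels /e/ and /u/, so it voices to [d]. /p/ is a voiceless obstruent between vowels /u/ and /i/, so it voices to [b]. /maapetuundupiend/ → maabeduundubiend.
Rule 5 (intervocalic spirantization): /b/ is a stop between vowels /a/ and /e/, so it spirantizes to the fricative [v]. /d/ is a stop between vowels /e/ and /u/, so it spirantizes to the fricative [z]. /b/ is a stop between vowels /u/ and /i/, so it spirantizes to the fricative [v]. /maabeduundubiend/ → maavezuunduviend.

maavezuunduviend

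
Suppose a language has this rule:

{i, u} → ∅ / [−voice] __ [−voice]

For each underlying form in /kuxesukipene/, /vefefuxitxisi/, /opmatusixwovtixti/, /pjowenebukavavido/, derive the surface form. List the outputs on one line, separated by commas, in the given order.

/kuxesukipene/: /u/ is a high vowel flanked by voiceless consonants /k/ and /x/, so it deletes. /u/ is a high vowel flanked by voiceless consonants /s/ and /k/, so it deletes. /i/ is a high vowel flanked by voiceless consonants /k/ and /p/, so it deletes. → [kxeskpene].
/vefefuxitxisi/: /u/ is a high vowel flanked by voiceless consonants /f/ and /x/, so it deletes. /i/ is a high vowel flanked by voiceless consonants /x/ and /t/, so it deletes. /i/ is a high vowel flanked by voiceless consonants /x/ and /s/, so it deletes. → [vefefxtxsi].
/opmatusixwovtixti/: /u/ is a high vowel flanked by voiceless consonants /t/ and /s/, so it deletes. /i/ is a high vowel flanked by voiceless consonants /s/ and /x/, so it deletes. /i/ is a high vowel flanked by voiceless consonants /t/ and /x/, so it deletes. → [opmatsxwovtxti].
/pjowenebukavavido/: the rule's environment is not met; surfaces unchanged as [pjowenebukavavido].

kxeskpene, vefefxtxsi, opmatsxwovtxti, pjowenebukavavido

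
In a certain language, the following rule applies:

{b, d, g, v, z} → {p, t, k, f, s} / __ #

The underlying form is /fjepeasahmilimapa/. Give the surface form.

fjepeasahmilimapa

No segment of /fjepeasahmilimapa/ meets the structural description of the rule, so the form surfaces unchanged.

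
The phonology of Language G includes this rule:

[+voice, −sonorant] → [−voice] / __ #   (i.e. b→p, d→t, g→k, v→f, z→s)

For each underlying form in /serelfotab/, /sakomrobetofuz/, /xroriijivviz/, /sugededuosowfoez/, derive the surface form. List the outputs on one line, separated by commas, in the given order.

/serelfotab/: /b/ is a voiced obstruent in word-final position, so it devoices to [p]. → [serelfotap].
/sakomrobetofuz/: /z/ is a voiced obstruent in word-final position, so it devoices to [s]. → [sakomrobetofus].
/xroriijivviz/: /z/ is a voiced obstruent in word-final position, so it devoices to [s]. → [xroriijivvis].
/sugededuosowfoez/: /z/ is a voiced obstruent in word-final position, so it devoices to [s]. → [sugededuosowfoes].

serelfotap, sakomrobetofus, xroriijivvis, sugededuosowfoes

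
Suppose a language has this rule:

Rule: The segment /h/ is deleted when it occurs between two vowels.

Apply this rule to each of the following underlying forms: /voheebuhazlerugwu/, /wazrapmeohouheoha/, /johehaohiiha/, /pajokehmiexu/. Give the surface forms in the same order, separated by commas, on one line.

/voheebuhazlerugwu/: /h/ occurs between vowels /o/ and /e/, so it deletes. /h/ occurs between vowels /u/ and /a/, so it deletes. → [voeebuazlerugwu].
/wazrapmeohouheoha/: /h/ occurs between vowels /o/ and /o/, so it deletes. /h/ occurs between vowels /u/ and /e/, so it deletes. /h/ occurs between vowels /o/ and /a/, so it deletes. → [wazrapmeooueoa].
/johehaohiiha/: /h/ occurs between vowels /o/ and /e/, so it deletes. /h/ occurs between vowels /e/ and /a/, so it deletes. /h/ occurs between vowels /o/ and /i/, so it deletes. /h/ occurs between vowels /i/ and /a/, so it deletes. → [joeaoiia].
/pajokehmiexu/: the rule's environment is not met; surfaces unchanged as [pajokehmiexu].

voeebuazlerugwu, wazrapmeooueoa, joeaoiia, pajokehmiexu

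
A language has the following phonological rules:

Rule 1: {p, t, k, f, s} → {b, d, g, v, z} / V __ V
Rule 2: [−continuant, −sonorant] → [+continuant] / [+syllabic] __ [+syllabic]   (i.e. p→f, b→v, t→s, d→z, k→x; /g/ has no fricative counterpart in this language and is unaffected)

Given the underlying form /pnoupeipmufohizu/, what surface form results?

pnouveipmuvohizu

Rule 1 (intervocalic voicing): /p/ is a voiceless obstruent between vowels /u/ and /e/, so it voices to [b]. /f/ is a voiceless obstruent between vowels /u/ and /o/, so it voices to [v]. /pnoupeipmufohizu/ → pnoubeipmuvohizu.
Rule 2 (intervocalic spirantization): /b/ is a stop between vowels /u/ and /e/, so it spirantizes to the fricative [v]. /pnoubeipmuvohizu/ → pnouveipmuvohizu.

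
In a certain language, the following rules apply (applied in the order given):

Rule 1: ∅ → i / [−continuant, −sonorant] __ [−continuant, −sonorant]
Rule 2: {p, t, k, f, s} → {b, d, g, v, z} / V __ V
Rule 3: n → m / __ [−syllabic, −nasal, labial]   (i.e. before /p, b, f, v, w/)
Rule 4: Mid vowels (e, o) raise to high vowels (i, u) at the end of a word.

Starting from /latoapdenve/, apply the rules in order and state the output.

ladoabidemvi

Rule 1 (stop-cluster i-epenthesis): /p/ and /d/ form a stop–stop cluster, so [i] is inserted between them. /latoapdenve/ → latoapidenve.
Rule 2 (intervocalic voicing): /t/ is a voiceless obstruent between vowels /a/ and /o/, so it voices to [d]. /p/ is a voiceless obstruent between vowels /a/ and /i/, so it voices to [b]. /latoapidenve/ → ladoabidenve.
Rule 3 (nasal place assimilation): /n/ precedes the labial consonant /v/, so it assimilates in place to [m]. /ladoabidenve/ → ladoabidemve.
Rule 4 (final vowel raising): /e/ is a mid vowel in word-final position, so it raises to [i]. /ladoabidemve/ → ladoabidemvi.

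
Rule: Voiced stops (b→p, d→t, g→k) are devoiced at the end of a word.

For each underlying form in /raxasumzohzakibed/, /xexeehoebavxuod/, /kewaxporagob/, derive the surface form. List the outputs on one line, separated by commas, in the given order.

/raxasumzohzakibed/: /d/ is a voiced stop in word-final position, so it devoices to [t]. → [raxasumzohzakibet].
/xexeehoebavxuod/: /d/ is a voiced stop in word-final position, so it devoices to [t]. → [xexeehoebavxuot].
/kewaxporagob/: /b/ is a voiced stop in word-final position, so it devoices to [p]. → [kewaxporagop].

raxasumzohzakibet, xexeehoebavxuot, kewaxporagop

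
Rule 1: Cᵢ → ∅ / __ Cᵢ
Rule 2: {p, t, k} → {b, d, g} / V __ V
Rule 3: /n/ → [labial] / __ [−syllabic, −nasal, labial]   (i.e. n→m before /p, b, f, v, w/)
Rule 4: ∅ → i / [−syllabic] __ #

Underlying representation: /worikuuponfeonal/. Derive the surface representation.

woriguubomfeonali

Rule 1 (degemination): no segment meets the environment; /worikuuponfeonal/ is unchanged.
Rule 2 (intervocalic voicing): /k/ is a voiceless stop between vowels /i/ and /u/, so it voices to [g]. /p/ is a voiceless stop between vowels /u/ and /o/, so it voices to [b]. /worikuuponfeonal/ → woriguubonfeonal.
Rule 3 (nasal place assimilation): /n/ precedes the labial consonant /f/, so it assimilates in place to [m]. /woriguubonfeonal/ → woriguubomfeonal.
Rule 4 (final i-epenthesis): the form ends in the consonant /l/, so [i] is inserted word-finally. /woriguubomfeonal/ → woriguubomfeonali.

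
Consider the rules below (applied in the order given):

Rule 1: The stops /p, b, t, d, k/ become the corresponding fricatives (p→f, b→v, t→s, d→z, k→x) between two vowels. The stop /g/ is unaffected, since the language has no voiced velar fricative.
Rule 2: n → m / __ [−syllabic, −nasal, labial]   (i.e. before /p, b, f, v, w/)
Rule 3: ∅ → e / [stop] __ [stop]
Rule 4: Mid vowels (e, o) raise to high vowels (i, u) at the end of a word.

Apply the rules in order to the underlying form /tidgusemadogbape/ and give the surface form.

tidegusemazogebafi

Rule 1 (intervocalic spirantization): /d/ is a stop between vowels /a/ and /o/, so it spirantizes to the fricative [z]. /p/ is a stop between vowels /a/ and /e/, so it spirantizes to the fricative [f]. /tidgusemadogbape/ → tidgusemazogbafe.
Rule 2 (nasal place assimilation): no segment meets the environment; /tidgusemazogbafe/ is unchanged.
Rule 3 (stop-cluster e-epenthesis): /d/ and /g/ form a stop–stop cluster, so [e] is inserted between them. /g/ and /b/ form a stop–stop cluster, so [e] is inserted between them. /tidgusemazogbafe/ → tidegusemazogebafe.
Rule 4 (final vowel raising): /e/ is a mid vowel in word-final position, so it raises to [i]. /tidegusemazogebafe/ → tidegusemazogebafi.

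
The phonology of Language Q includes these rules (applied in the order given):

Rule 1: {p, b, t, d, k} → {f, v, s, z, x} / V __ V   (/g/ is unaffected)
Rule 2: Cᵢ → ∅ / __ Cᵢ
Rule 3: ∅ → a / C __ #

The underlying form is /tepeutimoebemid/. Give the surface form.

tefeusimoevemida

Rule 1 (intervocalic spirantization): /p/ is a stop between vowels /e/ and /e/, so it spirantizes to the fricative [f]. /t/ is a stop between vowels /u/ and /i/, so it spirantizes to the fricative [s]. /b/ is a stop between vowels /e/ and /e/, so it spirantizes to the fricative [v]. /tepeutimoebemid/ → tefeusimoevemid.
Rule 2 (degemination): no segment meets the environment; /tefeusimoevemid/ is unchanged.
Rule 3 (final a-epenthesis): the form ends in the consonant /d/, so [a] is inserted word-finally. /tefeusimoevemid/ → tefeusimoevemida.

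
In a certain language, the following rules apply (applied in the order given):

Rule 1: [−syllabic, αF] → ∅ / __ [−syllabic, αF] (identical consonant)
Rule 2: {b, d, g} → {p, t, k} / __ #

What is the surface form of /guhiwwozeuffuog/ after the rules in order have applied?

guhiwozeufuok

Rule 1 (degemination): /ww/ is a geminate; the first /w/ deletes. /ff/ is a geminate; the first /f/ deletes. /guhiwwozeuffuog/ → guhiwozeufuog.
Rule 2 (final devoicing): /g/ is a voiced stop in word-final position, so it devoices to [k]. /guhiwozeufuog/ → guhiwozeufuok.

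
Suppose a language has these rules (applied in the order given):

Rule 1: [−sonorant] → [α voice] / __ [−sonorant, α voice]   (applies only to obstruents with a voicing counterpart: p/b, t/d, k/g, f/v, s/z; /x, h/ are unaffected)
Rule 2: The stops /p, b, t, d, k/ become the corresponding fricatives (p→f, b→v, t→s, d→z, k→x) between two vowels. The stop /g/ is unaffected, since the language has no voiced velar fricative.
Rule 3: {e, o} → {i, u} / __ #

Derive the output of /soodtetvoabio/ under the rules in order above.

Rule 1 (regressive voicing assimilation): /d/ precedes the voiceless obstruent /t/, so it devoices to [t] by assimilation. /t/ precedes the voiced obstruent /v/, so it voices to [d] by assimilation. /soodtetvoabio/ → soottedvoabio.
Rule 2 (intervocalic spirantization): /b/ is a stop between vowels /a/ and /i/, so it spirantizes to the fricative [v]. /soottedvoabio/ → soottedvoavio.
Rule 3 (final vowel raising): /o/ is a mid vowel in word-final position, so it raises to [u]. /soottedvoavio/ → soottedvoaviu.

soottedvoaviu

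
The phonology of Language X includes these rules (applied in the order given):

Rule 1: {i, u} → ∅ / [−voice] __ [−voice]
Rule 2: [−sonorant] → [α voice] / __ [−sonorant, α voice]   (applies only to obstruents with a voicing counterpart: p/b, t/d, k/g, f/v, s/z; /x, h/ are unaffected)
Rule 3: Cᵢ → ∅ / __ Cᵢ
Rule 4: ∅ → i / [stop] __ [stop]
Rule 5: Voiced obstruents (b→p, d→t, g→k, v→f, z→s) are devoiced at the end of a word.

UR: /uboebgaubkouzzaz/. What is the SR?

Rule 1 (high vowel syncope): no segment meets the environment; /uboebgaubkouzzaz/ is unchanged.
Rule 2 (regressive voicing assimilation): /b/ precedes the voiceless obstruent /k/, so it devoices to [p] by assimilation. /uboebgaubkouzzaz/ → uboebgaupkouzzaz.
Rule 3 (degemination): /zz/ is a geminate; the first /z/ deletes. /uboebgaupkouzzaz/ → uboebgaupkouzaz.
Rule 4 (stop-cluster i-epenthesis): /b/ and /g/ form a stop–stop cluster, so [i] is inserted between them. /p/ and /k/ form a stop–stop cluster, so [i] is inserted between them. /uboebgaupkouzaz/ → uboebigaupikouzaz.
Rule 5 (final devoicing): /z/ is a voiced obstruent in word-final position, so it devoices to [s]. /uboebigaupikouzaz/ → uboebigaupikouzas.

uboebigaupikouzas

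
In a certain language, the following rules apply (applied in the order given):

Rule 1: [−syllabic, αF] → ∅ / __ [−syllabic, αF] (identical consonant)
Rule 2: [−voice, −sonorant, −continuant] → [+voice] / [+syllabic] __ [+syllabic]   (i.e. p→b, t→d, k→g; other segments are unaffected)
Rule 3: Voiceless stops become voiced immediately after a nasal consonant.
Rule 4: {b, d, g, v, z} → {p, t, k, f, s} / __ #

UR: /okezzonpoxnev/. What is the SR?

Rule 1 (degemination): /zz/ is a geminate; the first /z/ deletes. /okezzonpoxnev/ → okezonpoxnev.
Rule 2 (intervocalic voicing): /k/ is a voiceless stop between vowels /o/ and /e/, so it voices to [g]. /okezonpoxnev/ → ogezonpoxnev.
Rule 3 (post-nasal voicing): /p/ is a voiceless stop immediately after the nasal /n/, so it voices to [b]. /ogezonpoxnev/ → ogezonboxnev.
Rule 4 (final devoicing): /v/ is a voiced obstruent in word-final position, so it devoices to [f]. /ogezonboxnev/ → ogezonboxnef.

ogezonboxnef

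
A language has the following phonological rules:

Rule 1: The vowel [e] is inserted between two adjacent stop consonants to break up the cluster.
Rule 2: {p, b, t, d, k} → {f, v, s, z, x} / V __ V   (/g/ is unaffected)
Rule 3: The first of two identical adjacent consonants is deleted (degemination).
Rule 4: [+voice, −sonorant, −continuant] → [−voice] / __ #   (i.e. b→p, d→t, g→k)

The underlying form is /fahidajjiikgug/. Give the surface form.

Rule 1 (stop-cluster e-epenthesis): /k/ and /g/ form a stop–stop cluster, so [e] is inserted between them. /fahidajjiikgug/ → fahidajjiikegug.
Rule 2 (intervocalic spirantization): /d/ is a stop between vowels /i/ and /a/, so it spirantizes to the fricative [z]. /k/ is a stop between vowels /i/ and /e/, so it spirantizes to the fricative [x]. /fahidajjiikegug/ → fahizajjiixegug.
Rule 3 (degemination): /jj/ is a geminate; the first /j/ deletes. /fahizajjiixegug/ → fahizajiixegug.
Rule 4 (final devoicing): /g/ is a voiced stop in word-final position, so it devoices to [k]. /fahizajiixegug/ → fahizajiixeguk.

fahizajiixeguk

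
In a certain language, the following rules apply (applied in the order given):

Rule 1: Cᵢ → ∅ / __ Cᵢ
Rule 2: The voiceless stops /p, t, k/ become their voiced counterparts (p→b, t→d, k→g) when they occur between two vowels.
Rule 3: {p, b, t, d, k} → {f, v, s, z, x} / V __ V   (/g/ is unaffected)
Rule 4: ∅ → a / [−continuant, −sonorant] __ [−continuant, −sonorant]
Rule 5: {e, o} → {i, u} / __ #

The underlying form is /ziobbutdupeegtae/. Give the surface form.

Rule 1 (degemination): /bb/ is a geminate; the first /b/ deletes. /ziobbutdupeegtae/ → ziobutdupeegtae.
Rule 2 (intervocalic voicing): /p/ is a voiceless stop between vowels /u/ and /e/, so it voices to [b]. /ziobutdupeegtae/ → ziobutdubeegtae.
Rule 3 (intervocalic spirantization): /b/ is a stop between vowels /o/ and /u/, so it spirantizes to the fricative [v]. /b/ is a stop between vowels /u/ and /e/, so it spirantizes to the fricative [v]. /ziobutdubeegtae/ → ziovutduveegtae.
Rule 4 (stop-cluster a-epenthesis): /t/ and /d/ form a stop–stop cluster, so [a] is inserted between them. /g/ and /t/ form a stop–stop cluster, so [a] is inserted between them. /ziovutduveegtae/ → ziovutaduveegatae.
Rule 5 (final vowel raising): /e/ is a mid vowel in word-final position, so it raises to [i]. /ziovutaduveegatae/ → ziovutaduveegatai.

ziovutaduveegatai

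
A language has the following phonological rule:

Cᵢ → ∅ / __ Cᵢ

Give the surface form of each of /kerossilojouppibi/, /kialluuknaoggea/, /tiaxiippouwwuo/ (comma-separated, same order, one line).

/kerossilojouppibi/: /ss/ is a geminate; the first /s/ deletes. /pp/ is a geminate; the first /p/ deletes. → [kerosilojoupibi].
/kialluuknaoggea/: /ll/ is a geminate; the first /l/ deletes. /gg/ is a geminate; the first /g/ deletes. → [kialuuknaogea].
/tiaxiippouwwuo/: /pp/ is a geminate; the first /p/ deletes. /ww/ is a geminate; the first /w/ deletes. → [tiaxiipouwuo].

kerosilojoupibi, kialuuknaogea, tiaxiipouwuo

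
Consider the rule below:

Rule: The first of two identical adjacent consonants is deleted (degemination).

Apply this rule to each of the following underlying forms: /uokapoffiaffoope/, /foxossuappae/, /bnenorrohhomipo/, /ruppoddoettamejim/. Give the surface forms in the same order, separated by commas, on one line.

uokapofiafoope, foxosuapae, bnenorohomipo, rupodoetamejim

/uokapoffiaffoope/: /ff/ is a geminate; the first /f/ deletes. /ff/ is a geminate; the first /f/ deletes. → [uokapofiafoope].
/foxossuappae/: /ss/ is a geminate; the first /s/ deletes. /pp/ is a geminate; the first /p/ deletes. → [foxosuapae].
/bnenorrohhomipo/: /rr/ is a geminate; the first /r/ deletes. /hh/ is a geminate; the first /h/ deletes. → [bnenorohomipo].
/ruppoddoettamejim/: /pp/ is a geminate; the first /p/ deletes. /dd/ is a geminate; the first /d/ deletes. /tt/ is a geminate; the first /t/ deletes. → [rupodoetamejim].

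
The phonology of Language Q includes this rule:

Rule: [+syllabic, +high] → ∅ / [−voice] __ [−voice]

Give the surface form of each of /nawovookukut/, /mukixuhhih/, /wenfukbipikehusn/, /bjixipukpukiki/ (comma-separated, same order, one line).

nawovookkt, mukxhhh, wenfkbipkehsn, bjixpkpkki

/nawovookukut/: /u/ is a high vowel flanked by voiceless consonants /k/ and /k/, so it deletes. /u/ is a high vowel flanked by voiceless consonants /k/ and /t/, so it deletes. → [nawovookkt].
/mukixuhhih/: /i/ is a high vowel flanked by voiceless consonants /k/ and /x/, so it deletes. /u/ is a high vowel flanked by voiceless consonants /x/ and /h/, so it deletes. /i/ is a high vowel flanked by voiceless consonants /h/ and /h/, so it deletes. → [mukxhhh].
/wenfukbipikehusn/: /u/ is a high vowel flanked by voiceless consonants /f/ and /k/, so it deletes. /i/ is a high vowel flanked by voiceless consonants /p/ and /k/, so it deletes. /u/ is a high vowel flanked by voiceless consonants /h/ and /s/, so it deletes. → [wenfkbipkehsn].
/bjixipukpukiki/: /i/ is a high vowel flanked by voiceless consonants /x/ and /p/, so it deletes. /u/ is a high vowel flanked by voiceless consonants /p/ and /k/, so it deletes. /u/ is a high vowel flanked by voiceless consonants /p/ and /k/, so it deletes. /i/ is a high vowel flanked by voiceless consonants /k/ and /k/, so it deletes. → [bjixpkpkki].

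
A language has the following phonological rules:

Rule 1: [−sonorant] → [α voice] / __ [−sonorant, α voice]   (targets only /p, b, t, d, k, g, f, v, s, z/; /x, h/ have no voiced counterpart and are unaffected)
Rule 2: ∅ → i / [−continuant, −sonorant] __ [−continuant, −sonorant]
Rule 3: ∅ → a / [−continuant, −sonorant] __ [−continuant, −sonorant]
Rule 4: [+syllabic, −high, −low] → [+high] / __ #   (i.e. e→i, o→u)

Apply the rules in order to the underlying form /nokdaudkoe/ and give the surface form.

nogidautikoi

Rule 1 (regressive voicing assimilation): /k/ precedes the voiced obstruent /d/, so it voices to [g] by assimilation. /d/ precedes the voiceless obstruent /k/, so it devoices to [t] by assimilation. /nokdaudkoe/ → nogdautkoe.
Rule 2 (stop-cluster i-epenthesis): /g/ and /d/ form a stop–stop cluster, so [i] is inserted between them. /t/ and /k/ form a stop–stop cluster, so [i] is inserted between them. /nogdautkoe/ → nogidautikoe.
Rule 3 (stop-cluster a-epenthesis): no segment meets the environment; /nogidautikoe/ is unchanged.
Rule 4 (final vowel raising): /e/ is a mid vowel in word-final position, so it raises to [i]. /nogidautikoe/ → nogidautikoi.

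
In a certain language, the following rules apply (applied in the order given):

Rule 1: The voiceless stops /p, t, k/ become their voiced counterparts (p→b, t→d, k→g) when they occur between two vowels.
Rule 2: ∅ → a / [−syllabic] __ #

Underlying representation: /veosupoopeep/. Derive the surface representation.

veosuboobeepa

Rule 1 (intervocalic voicing): /p/ is a voiceless stop between vowels /u/ and /o/, so it voices to [b]. /p/ is a voiceless stop between vowels /o/ and /e/, so it voices to [b]. /veosupoopeep/ → veosuboobeep.
Rule 2 (final a-epenthesis): the form ends in the consonant /p/, so [a] is inserted word-finally. /veosuboobeep/ → veosuboobeepa.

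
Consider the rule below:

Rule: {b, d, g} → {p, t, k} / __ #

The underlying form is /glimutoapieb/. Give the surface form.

glimutoapiep

Scanning /glimutoapieb/: /g/ at position 1 is not in the conditioning environment; /b/ is a voiced stop in word-final position, so it devoices to [p].
Result: [glimutoapiep].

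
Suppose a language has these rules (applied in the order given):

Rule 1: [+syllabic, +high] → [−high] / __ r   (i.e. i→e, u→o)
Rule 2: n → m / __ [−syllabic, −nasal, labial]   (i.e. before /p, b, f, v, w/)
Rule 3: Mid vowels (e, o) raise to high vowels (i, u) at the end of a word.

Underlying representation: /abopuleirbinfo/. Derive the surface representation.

Rule 1 (pre-rhotic lowering): /i/ is a high vowel immediately before /r/, so it lowers to [e]. /abopuleirbinfo/ → abopuleerbinfo.
Rule 2 (nasal place assimilation): /n/ precedes the labial consonant /f/, so it assimilates in place to [m]. /abopuleerbinfo/ → abopuleerbimfo.
Rule 3 (final vowel raising): /o/ is a mid vowel in word-final position, so it raises to [u]. /abopuleerbimfo/ → abopuleerbimfu.

abopuleerbimfu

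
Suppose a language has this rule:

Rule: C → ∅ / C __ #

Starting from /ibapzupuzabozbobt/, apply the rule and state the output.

/t/ is the second consonant of a word-final cluster /bt/, so it deletes.
Surface form: [ibapzupuzabozbob].

ibapzupuzabozbob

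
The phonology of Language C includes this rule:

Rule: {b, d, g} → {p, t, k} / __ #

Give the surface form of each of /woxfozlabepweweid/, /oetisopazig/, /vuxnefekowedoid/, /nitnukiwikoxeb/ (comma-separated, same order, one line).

/woxfozlabepweweid/: /d/ is a voiced stop in word-final position, so it devoices to [t]. → [woxfozlabepweweit].
/oetisopazig/: /g/ is a voiced stop in word-final position, so it devoices to [k]. → [oetisopazik].
/vuxnefekowedoid/: /d/ is a voiced stop in word-final position, so it devoices to [t]. → [vuxnefekowedoit].
/nitnukiwikoxeb/: /b/ is a voiced stop in word-final position, so it devoices to [p]. → [nitnukiwikoxep].

woxfozlabepweweit, oetisopazik, vuxnefekowedoit, nitnukiwikoxep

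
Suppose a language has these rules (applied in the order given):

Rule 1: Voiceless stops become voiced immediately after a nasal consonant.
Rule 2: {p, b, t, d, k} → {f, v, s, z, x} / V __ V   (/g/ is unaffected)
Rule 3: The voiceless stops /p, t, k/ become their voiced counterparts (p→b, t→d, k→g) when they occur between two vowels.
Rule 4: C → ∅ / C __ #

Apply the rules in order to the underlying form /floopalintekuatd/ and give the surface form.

Rule 1 (post-nasal voicing): /t/ is a voiceless stop immediately after the nasal /n/, so it voices to [d]. /floopalintekuatd/ → floopalindekuatd.
Rule 2 (intervocalic spirantization): /p/ is a stop between vowels /o/ and /a/, so it spirantizes to the fricative [f]. /k/ is a stop between vowels /e/ and /u/, so it spirantizes to the fricative [x]. /floopalindekuatd/ → floofalindexuatd.
Rule 3 (intervocalic voicing): no segment meets the environment; /floofalindexuatd/ is unchanged.
Rule 4 (final cluster simplification): /d/ is the second consonant of a word-final cluster /td/, so it deletes. /floofalindexuatd/ → floofalindexuat.

floofalindexuat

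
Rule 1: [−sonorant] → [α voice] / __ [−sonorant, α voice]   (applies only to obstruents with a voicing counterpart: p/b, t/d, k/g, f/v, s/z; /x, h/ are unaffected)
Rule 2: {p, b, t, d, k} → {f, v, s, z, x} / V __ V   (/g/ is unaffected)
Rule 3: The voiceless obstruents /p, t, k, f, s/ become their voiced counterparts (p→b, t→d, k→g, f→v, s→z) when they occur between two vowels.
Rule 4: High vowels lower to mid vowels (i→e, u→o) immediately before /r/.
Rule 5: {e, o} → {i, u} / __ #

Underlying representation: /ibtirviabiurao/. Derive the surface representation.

ipterviaviorau

Rule 1 (regressive voicing assimilation): /b/ precedes the voiceless obstruent /t/, so it devoices to [p] by assimilation. /ibtirviabiurao/ → iptirviabiurao.
Rule 2 (intervocalic spirantization): /b/ is a stop between vowels /a/ and /i/, so it spirantizes to the fricative [v]. /iptirviabiurao/ → iptirviaviurao.
Rule 3 (intervocalic voicing): no segment meets the environment; /iptirviaviurao/ is unchanged.
Rule 4 (pre-rhotic lowering): /i/ is a high vowel immediately before /r/, so it lowers to [e]. /u/ is a high vowel immediately before /r/, so it lowers to [o]. /iptirviaviurao/ → ipterviaviorao.
Rule 5 (final vowel raising): /o/ is a mid vowel in word-final position, so it raises to [u]. /ipterviaviorao/ → ipterviaviorau.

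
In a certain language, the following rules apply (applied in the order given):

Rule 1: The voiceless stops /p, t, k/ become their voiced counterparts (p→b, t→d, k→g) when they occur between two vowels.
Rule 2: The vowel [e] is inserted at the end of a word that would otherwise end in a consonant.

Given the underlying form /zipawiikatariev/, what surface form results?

zibawiigadarieve

Rule 1 (intervocalic voicing): /p/ is a voiceless stop between vowels /i/ and /a/, so it voices to [b]. /k/ is a voiceless stop between vowels /i/ and /a/, so it voices to [g]. /t/ is a voiceless stop between vowels /a/ and /a/, so it voices to [d]. /zipawiikatariev/ → zibawiigadariev.
Rule 2 (final e-epenthesis): the form ends in the consonant /v/, so [e] is inserted word-finally. /zibawiigadariev/ → zibawiigadarieve.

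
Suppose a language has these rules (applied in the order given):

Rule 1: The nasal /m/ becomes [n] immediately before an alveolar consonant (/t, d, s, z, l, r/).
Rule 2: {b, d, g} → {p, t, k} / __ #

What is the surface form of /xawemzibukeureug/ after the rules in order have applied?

Rule 1 (nasal place assimilation): /m/ precedes the alveolar consonant /z/, so it assimilates in place to [n]. /xawemzibukeureug/ → xawenzibukeureug.
Rule 2 (final devoicing): /g/ is a voiced stop in word-final position, so it devoices to [k]. /xawenzibukeureug/ → xawenzibukeureuk.

xawenzibukeureuk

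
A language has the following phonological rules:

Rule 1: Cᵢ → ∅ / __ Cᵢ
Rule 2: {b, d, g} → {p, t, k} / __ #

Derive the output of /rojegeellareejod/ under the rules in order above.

rojegeelareejot

Rule 1 (degemination): /ll/ is a geminate; the first /l/ deletes. /rojegeellareejod/ → rojegeelareejod.
Rule 2 (final devoicing): /d/ is a voiced stop in word-final position, so it devoices to [t]. /rojegeelareejod/ → rojegeelareejot.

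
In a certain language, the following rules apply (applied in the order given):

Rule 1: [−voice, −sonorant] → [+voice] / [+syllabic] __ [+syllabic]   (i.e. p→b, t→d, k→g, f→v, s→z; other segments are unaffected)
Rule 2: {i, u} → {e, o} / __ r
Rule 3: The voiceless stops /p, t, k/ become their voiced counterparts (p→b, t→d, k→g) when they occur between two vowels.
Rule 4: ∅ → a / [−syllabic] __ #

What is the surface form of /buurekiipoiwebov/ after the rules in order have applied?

Rule 1 (intervocalic voicing): /k/ is a voiceless obstruent between vowels /e/ and /i/, so it voices to [g]. /p/ is a voiceless obstruent between vowels /i/ and /o/, so it voices to [b]. /buurekiipoiwebov/ → buuregiiboiwebov.
Rule 2 (pre-rhotic lowering): /u/ is a high vowel immediately before /r/, so it lowers to [o]. /buuregiiboiwebov/ → buoregiiboiwebov.
Rule 3 (intervocalic voicing): no segment meets the environment; /buoregiiboiwebov/ is unchanged.
Rule 4 (final a-epenthesis): the form ends in the consonant /v/, so [a] is inserted word-finally. /buoregiiboiwebov/ → buoregiiboiwebova.

buoregiiboiwebova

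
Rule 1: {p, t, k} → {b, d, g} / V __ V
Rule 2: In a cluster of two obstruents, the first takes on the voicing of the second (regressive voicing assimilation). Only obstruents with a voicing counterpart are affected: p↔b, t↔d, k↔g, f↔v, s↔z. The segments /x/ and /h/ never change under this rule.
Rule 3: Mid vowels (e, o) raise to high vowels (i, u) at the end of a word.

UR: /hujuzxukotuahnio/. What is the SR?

Rule 1 (intervocalic voicing): /k/ is a voiceless stop between vowels /u/ and /o/, so it voices to [g]. /t/ is a voiceless stop between vowels /o/ and /u/, so it voices to [d]. /hujuzxukotuahnio/ → hujuzxugoduahnio.
Rule 2 (regressive voicing assimilation): /z/ precedes the voiceless obstruent /x/, so it devoices to [s] by assimilation. /hujuzxugoduahnio/ → hujusxugoduahnio.
Rule 3 (final vowel raising): /o/ is a mid vowel in word-final position, so it raises to [u]. /hujusxugoduahnio/ → hujusxugoduahniu.

hujusxugoduahniu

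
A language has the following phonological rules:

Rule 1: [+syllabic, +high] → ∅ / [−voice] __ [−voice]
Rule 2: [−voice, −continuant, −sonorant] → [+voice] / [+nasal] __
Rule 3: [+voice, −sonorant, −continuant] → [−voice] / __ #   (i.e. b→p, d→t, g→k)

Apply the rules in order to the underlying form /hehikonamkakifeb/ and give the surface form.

Rule 1 (high vowel syncope): /i/ is a high vowel flanked by voiceless consonants /h/ and /k/, so it deletes. /i/ is a high vowel flanked by voiceless consonants /k/ and /f/, so it deletes. /hehikonamkakifeb/ → hehkonamkakfeb.
Rule 2 (post-nasal voicing): /k/ is a voiceless stop immediately after the nasal /m/, so it voices to [g]. /hehkonamkakfeb/ → hehkonamgakfeb.
Rule 3 (final devoicing): /b/ is a voiced stop in word-final position, so it devoices to [p]. /hehkonamgakfeb/ → hehkonamgakfep.

hehkonamgakfep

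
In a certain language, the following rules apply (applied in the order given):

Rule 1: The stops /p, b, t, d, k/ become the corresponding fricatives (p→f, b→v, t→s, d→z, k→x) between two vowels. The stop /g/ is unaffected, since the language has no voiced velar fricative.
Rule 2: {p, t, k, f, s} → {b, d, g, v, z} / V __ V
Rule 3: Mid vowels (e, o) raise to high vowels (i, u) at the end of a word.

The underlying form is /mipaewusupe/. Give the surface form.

mivaewuzuvi

Rule 1 (intervocalic spirantization): /p/ is a stop between vowels /i/ and /a/, so it spirantizes to the fricative [f]. /p/ is a stop between vowels /u/ and /e/, so it spirantizes to the fricative [f]. /mipaewusupe/ → mifaewusufe.
Rule 2 (intervocalic voicing): /f/ is a voiceless obstruent between vowels /i/ and /a/, so it voices to [v]. /s/ is a voiceless obstruent between vowels /u/ and /u/, so it voices to [z]. /f/ is a voiceless obstruent between vowels /u/ and /e/, so it voices to [v]. /mifaewusufe/ → mivaewuzuve.
Rule 3 (final vowel raising): /e/ is a mid vowel in word-final position, so it raises to [i]. /mivaewuzuve/ → mivaewuzuvi.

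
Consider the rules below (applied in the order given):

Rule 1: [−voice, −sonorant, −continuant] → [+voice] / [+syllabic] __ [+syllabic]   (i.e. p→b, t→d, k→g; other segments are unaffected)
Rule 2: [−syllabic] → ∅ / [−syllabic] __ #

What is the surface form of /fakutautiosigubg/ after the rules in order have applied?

Rule 1 (intervocalic voicing): /k/ is a voiceless stop between vowels /a/ and /u/, so it voices to [g]. /t/ is a voiceless stop between vowels /u/ and /a/, so it voices to [d]. /t/ is a voiceless stop between vowels /u/ and /i/, so it voices to [d]. /fakutautiosigubg/ → fagudaudiosigubg.
Rule 2 (final cluster simplification): /g/ is the second consonant of a word-final cluster /bg/, so it deletes. /fagudaudiosigubg/ → fagudaudiosigub.

fagudaudiosigub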